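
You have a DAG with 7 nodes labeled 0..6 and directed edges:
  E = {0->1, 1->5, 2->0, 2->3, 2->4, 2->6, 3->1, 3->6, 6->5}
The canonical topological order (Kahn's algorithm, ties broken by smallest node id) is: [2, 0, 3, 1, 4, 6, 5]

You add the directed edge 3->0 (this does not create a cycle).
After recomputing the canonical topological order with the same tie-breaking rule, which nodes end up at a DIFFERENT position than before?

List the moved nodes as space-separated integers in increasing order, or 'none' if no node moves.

Old toposort: [2, 0, 3, 1, 4, 6, 5]
Added edge 3->0
Recompute Kahn (smallest-id tiebreak):
  initial in-degrees: [2, 2, 0, 1, 1, 2, 2]
  ready (indeg=0): [2]
  pop 2: indeg[0]->1; indeg[3]->0; indeg[4]->0; indeg[6]->1 | ready=[3, 4] | order so far=[2]
  pop 3: indeg[0]->0; indeg[1]->1; indeg[6]->0 | ready=[0, 4, 6] | order so far=[2, 3]
  pop 0: indeg[1]->0 | ready=[1, 4, 6] | order so far=[2, 3, 0]
  pop 1: indeg[5]->1 | ready=[4, 6] | order so far=[2, 3, 0, 1]
  pop 4: no out-edges | ready=[6] | order so far=[2, 3, 0, 1, 4]
  pop 6: indeg[5]->0 | ready=[5] | order so far=[2, 3, 0, 1, 4, 6]
  pop 5: no out-edges | ready=[] | order so far=[2, 3, 0, 1, 4, 6, 5]
New canonical toposort: [2, 3, 0, 1, 4, 6, 5]
Compare positions:
  Node 0: index 1 -> 2 (moved)
  Node 1: index 3 -> 3 (same)
  Node 2: index 0 -> 0 (same)
  Node 3: index 2 -> 1 (moved)
  Node 4: index 4 -> 4 (same)
  Node 5: index 6 -> 6 (same)
  Node 6: index 5 -> 5 (same)
Nodes that changed position: 0 3

Answer: 0 3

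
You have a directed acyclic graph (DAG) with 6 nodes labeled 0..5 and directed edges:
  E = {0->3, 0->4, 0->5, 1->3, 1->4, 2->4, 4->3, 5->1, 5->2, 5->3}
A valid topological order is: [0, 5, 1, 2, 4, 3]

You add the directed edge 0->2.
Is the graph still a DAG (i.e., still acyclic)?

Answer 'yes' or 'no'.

Given toposort: [0, 5, 1, 2, 4, 3]
Position of 0: index 0; position of 2: index 3
New edge 0->2: forward
Forward edge: respects the existing order. Still a DAG, same toposort still valid.
Still a DAG? yes

Answer: yes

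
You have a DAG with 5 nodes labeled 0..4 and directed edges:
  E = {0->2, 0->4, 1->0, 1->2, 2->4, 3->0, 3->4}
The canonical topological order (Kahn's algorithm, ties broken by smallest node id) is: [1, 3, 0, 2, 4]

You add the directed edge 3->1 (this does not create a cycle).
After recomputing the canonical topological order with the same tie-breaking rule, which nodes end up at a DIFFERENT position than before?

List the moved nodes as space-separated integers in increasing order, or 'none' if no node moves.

Old toposort: [1, 3, 0, 2, 4]
Added edge 3->1
Recompute Kahn (smallest-id tiebreak):
  initial in-degrees: [2, 1, 2, 0, 3]
  ready (indeg=0): [3]
  pop 3: indeg[0]->1; indeg[1]->0; indeg[4]->2 | ready=[1] | order so far=[3]
  pop 1: indeg[0]->0; indeg[2]->1 | ready=[0] | order so far=[3, 1]
  pop 0: indeg[2]->0; indeg[4]->1 | ready=[2] | order so far=[3, 1, 0]
  pop 2: indeg[4]->0 | ready=[4] | order so far=[3, 1, 0, 2]
  pop 4: no out-edges | ready=[] | order so far=[3, 1, 0, 2, 4]
New canonical toposort: [3, 1, 0, 2, 4]
Compare positions:
  Node 0: index 2 -> 2 (same)
  Node 1: index 0 -> 1 (moved)
  Node 2: index 3 -> 3 (same)
  Node 3: index 1 -> 0 (moved)
  Node 4: index 4 -> 4 (same)
Nodes that changed position: 1 3

Answer: 1 3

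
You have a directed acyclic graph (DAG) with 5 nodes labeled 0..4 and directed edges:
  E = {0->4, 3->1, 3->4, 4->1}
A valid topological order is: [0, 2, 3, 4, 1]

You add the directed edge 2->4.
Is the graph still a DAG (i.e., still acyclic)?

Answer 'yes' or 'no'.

Answer: yes

Derivation:
Given toposort: [0, 2, 3, 4, 1]
Position of 2: index 1; position of 4: index 3
New edge 2->4: forward
Forward edge: respects the existing order. Still a DAG, same toposort still valid.
Still a DAG? yes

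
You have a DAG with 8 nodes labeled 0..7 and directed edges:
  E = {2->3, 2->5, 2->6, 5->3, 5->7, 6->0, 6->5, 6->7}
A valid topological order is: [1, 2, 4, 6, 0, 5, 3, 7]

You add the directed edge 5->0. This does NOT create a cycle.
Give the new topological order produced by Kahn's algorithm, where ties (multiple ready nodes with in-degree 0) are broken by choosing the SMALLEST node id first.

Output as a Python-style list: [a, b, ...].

Answer: [1, 2, 4, 6, 5, 0, 3, 7]

Derivation:
Old toposort: [1, 2, 4, 6, 0, 5, 3, 7]
Added edge: 5->0
Position of 5 (5) > position of 0 (4). Must reorder: 5 must now come before 0.
Run Kahn's algorithm (break ties by smallest node id):
  initial in-degrees: [2, 0, 0, 2, 0, 2, 1, 2]
  ready (indeg=0): [1, 2, 4]
  pop 1: no out-edges | ready=[2, 4] | order so far=[1]
  pop 2: indeg[3]->1; indeg[5]->1; indeg[6]->0 | ready=[4, 6] | order so far=[1, 2]
  pop 4: no out-edges | ready=[6] | order so far=[1, 2, 4]
  pop 6: indeg[0]->1; indeg[5]->0; indeg[7]->1 | ready=[5] | order so far=[1, 2, 4, 6]
  pop 5: indeg[0]->0; indeg[3]->0; indeg[7]->0 | ready=[0, 3, 7] | order so far=[1, 2, 4, 6, 5]
  pop 0: no out-edges | ready=[3, 7] | order so far=[1, 2, 4, 6, 5, 0]
  pop 3: no out-edges | ready=[7] | order so far=[1, 2, 4, 6, 5, 0, 3]
  pop 7: no out-edges | ready=[] | order so far=[1, 2, 4, 6, 5, 0, 3, 7]
  Result: [1, 2, 4, 6, 5, 0, 3, 7]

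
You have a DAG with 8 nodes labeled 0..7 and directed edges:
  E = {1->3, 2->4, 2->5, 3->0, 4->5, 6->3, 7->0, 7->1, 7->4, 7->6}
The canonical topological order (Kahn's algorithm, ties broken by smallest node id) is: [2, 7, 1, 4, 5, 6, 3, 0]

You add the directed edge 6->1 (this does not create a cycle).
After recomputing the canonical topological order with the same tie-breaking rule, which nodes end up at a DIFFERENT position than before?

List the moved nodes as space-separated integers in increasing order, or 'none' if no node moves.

Answer: 1 4 5 6

Derivation:
Old toposort: [2, 7, 1, 4, 5, 6, 3, 0]
Added edge 6->1
Recompute Kahn (smallest-id tiebreak):
  initial in-degrees: [2, 2, 0, 2, 2, 2, 1, 0]
  ready (indeg=0): [2, 7]
  pop 2: indeg[4]->1; indeg[5]->1 | ready=[7] | order so far=[2]
  pop 7: indeg[0]->1; indeg[1]->1; indeg[4]->0; indeg[6]->0 | ready=[4, 6] | order so far=[2, 7]
  pop 4: indeg[5]->0 | ready=[5, 6] | order so far=[2, 7, 4]
  pop 5: no out-edges | ready=[6] | order so far=[2, 7, 4, 5]
  pop 6: indeg[1]->0; indeg[3]->1 | ready=[1] | order so far=[2, 7, 4, 5, 6]
  pop 1: indeg[3]->0 | ready=[3] | order so far=[2, 7, 4, 5, 6, 1]
  pop 3: indeg[0]->0 | ready=[0] | order so far=[2, 7, 4, 5, 6, 1, 3]
  pop 0: no out-edges | ready=[] | order so far=[2, 7, 4, 5, 6, 1, 3, 0]
New canonical toposort: [2, 7, 4, 5, 6, 1, 3, 0]
Compare positions:
  Node 0: index 7 -> 7 (same)
  Node 1: index 2 -> 5 (moved)
  Node 2: index 0 -> 0 (same)
  Node 3: index 6 -> 6 (same)
  Node 4: index 3 -> 2 (moved)
  Node 5: index 4 -> 3 (moved)
  Node 6: index 5 -> 4 (moved)
  Node 7: index 1 -> 1 (same)
Nodes that changed position: 1 4 5 6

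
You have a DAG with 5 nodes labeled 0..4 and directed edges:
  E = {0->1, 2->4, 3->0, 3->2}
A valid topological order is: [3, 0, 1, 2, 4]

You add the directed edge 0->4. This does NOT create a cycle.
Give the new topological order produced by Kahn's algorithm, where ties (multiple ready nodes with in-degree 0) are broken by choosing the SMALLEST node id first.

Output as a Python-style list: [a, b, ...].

Answer: [3, 0, 1, 2, 4]

Derivation:
Old toposort: [3, 0, 1, 2, 4]
Added edge: 0->4
Position of 0 (1) < position of 4 (4). Old order still valid.
Run Kahn's algorithm (break ties by smallest node id):
  initial in-degrees: [1, 1, 1, 0, 2]
  ready (indeg=0): [3]
  pop 3: indeg[0]->0; indeg[2]->0 | ready=[0, 2] | order so far=[3]
  pop 0: indeg[1]->0; indeg[4]->1 | ready=[1, 2] | order so far=[3, 0]
  pop 1: no out-edges | ready=[2] | order so far=[3, 0, 1]
  pop 2: indeg[4]->0 | ready=[4] | order so far=[3, 0, 1, 2]
  pop 4: no out-edges | ready=[] | order so far=[3, 0, 1, 2, 4]
  Result: [3, 0, 1, 2, 4]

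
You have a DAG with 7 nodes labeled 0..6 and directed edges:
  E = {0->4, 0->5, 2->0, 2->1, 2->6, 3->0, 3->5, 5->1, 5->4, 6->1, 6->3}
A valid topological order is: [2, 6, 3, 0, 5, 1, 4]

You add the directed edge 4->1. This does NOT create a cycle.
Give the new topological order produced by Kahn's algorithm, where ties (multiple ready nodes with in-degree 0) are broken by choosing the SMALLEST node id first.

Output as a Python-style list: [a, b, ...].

Answer: [2, 6, 3, 0, 5, 4, 1]

Derivation:
Old toposort: [2, 6, 3, 0, 5, 1, 4]
Added edge: 4->1
Position of 4 (6) > position of 1 (5). Must reorder: 4 must now come before 1.
Run Kahn's algorithm (break ties by smallest node id):
  initial in-degrees: [2, 4, 0, 1, 2, 2, 1]
  ready (indeg=0): [2]
  pop 2: indeg[0]->1; indeg[1]->3; indeg[6]->0 | ready=[6] | order so far=[2]
  pop 6: indeg[1]->2; indeg[3]->0 | ready=[3] | order so far=[2, 6]
  pop 3: indeg[0]->0; indeg[5]->1 | ready=[0] | order so far=[2, 6, 3]
  pop 0: indeg[4]->1; indeg[5]->0 | ready=[5] | order so far=[2, 6, 3, 0]
  pop 5: indeg[1]->1; indeg[4]->0 | ready=[4] | order so far=[2, 6, 3, 0, 5]
  pop 4: indeg[1]->0 | ready=[1] | order so far=[2, 6, 3, 0, 5, 4]
  pop 1: no out-edges | ready=[] | order so far=[2, 6, 3, 0, 5, 4, 1]
  Result: [2, 6, 3, 0, 5, 4, 1]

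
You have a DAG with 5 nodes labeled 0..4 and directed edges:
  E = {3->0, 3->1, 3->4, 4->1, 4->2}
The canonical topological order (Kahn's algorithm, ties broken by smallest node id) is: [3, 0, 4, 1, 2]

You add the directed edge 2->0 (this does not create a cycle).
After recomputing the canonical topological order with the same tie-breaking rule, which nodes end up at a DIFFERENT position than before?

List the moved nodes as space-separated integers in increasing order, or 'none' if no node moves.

Answer: 0 1 2 4

Derivation:
Old toposort: [3, 0, 4, 1, 2]
Added edge 2->0
Recompute Kahn (smallest-id tiebreak):
  initial in-degrees: [2, 2, 1, 0, 1]
  ready (indeg=0): [3]
  pop 3: indeg[0]->1; indeg[1]->1; indeg[4]->0 | ready=[4] | order so far=[3]
  pop 4: indeg[1]->0; indeg[2]->0 | ready=[1, 2] | order so far=[3, 4]
  pop 1: no out-edges | ready=[2] | order so far=[3, 4, 1]
  pop 2: indeg[0]->0 | ready=[0] | order so far=[3, 4, 1, 2]
  pop 0: no out-edges | ready=[] | order so far=[3, 4, 1, 2, 0]
New canonical toposort: [3, 4, 1, 2, 0]
Compare positions:
  Node 0: index 1 -> 4 (moved)
  Node 1: index 3 -> 2 (moved)
  Node 2: index 4 -> 3 (moved)
  Node 3: index 0 -> 0 (same)
  Node 4: index 2 -> 1 (moved)
Nodes that changed position: 0 1 2 4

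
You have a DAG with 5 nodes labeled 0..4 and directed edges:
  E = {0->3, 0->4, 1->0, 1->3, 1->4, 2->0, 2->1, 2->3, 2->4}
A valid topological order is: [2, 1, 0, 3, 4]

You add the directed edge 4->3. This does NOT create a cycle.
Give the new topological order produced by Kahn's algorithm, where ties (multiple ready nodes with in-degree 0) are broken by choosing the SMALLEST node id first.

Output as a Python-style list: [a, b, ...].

Old toposort: [2, 1, 0, 3, 4]
Added edge: 4->3
Position of 4 (4) > position of 3 (3). Must reorder: 4 must now come before 3.
Run Kahn's algorithm (break ties by smallest node id):
  initial in-degrees: [2, 1, 0, 4, 3]
  ready (indeg=0): [2]
  pop 2: indeg[0]->1; indeg[1]->0; indeg[3]->3; indeg[4]->2 | ready=[1] | order so far=[2]
  pop 1: indeg[0]->0; indeg[3]->2; indeg[4]->1 | ready=[0] | order so far=[2, 1]
  pop 0: indeg[3]->1; indeg[4]->0 | ready=[4] | order so far=[2, 1, 0]
  pop 4: indeg[3]->0 | ready=[3] | order so far=[2, 1, 0, 4]
  pop 3: no out-edges | ready=[] | order so far=[2, 1, 0, 4, 3]
  Result: [2, 1, 0, 4, 3]

Answer: [2, 1, 0, 4, 3]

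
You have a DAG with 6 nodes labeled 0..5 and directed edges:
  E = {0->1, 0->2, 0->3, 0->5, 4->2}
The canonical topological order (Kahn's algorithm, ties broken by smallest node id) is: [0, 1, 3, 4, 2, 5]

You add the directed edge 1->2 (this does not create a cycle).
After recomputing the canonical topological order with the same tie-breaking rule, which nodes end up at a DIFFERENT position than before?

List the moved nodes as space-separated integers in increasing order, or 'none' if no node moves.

Answer: none

Derivation:
Old toposort: [0, 1, 3, 4, 2, 5]
Added edge 1->2
Recompute Kahn (smallest-id tiebreak):
  initial in-degrees: [0, 1, 3, 1, 0, 1]
  ready (indeg=0): [0, 4]
  pop 0: indeg[1]->0; indeg[2]->2; indeg[3]->0; indeg[5]->0 | ready=[1, 3, 4, 5] | order so far=[0]
  pop 1: indeg[2]->1 | ready=[3, 4, 5] | order so far=[0, 1]
  pop 3: no out-edges | ready=[4, 5] | order so far=[0, 1, 3]
  pop 4: indeg[2]->0 | ready=[2, 5] | order so far=[0, 1, 3, 4]
  pop 2: no out-edges | ready=[5] | order so far=[0, 1, 3, 4, 2]
  pop 5: no out-edges | ready=[] | order so far=[0, 1, 3, 4, 2, 5]
New canonical toposort: [0, 1, 3, 4, 2, 5]
Compare positions:
  Node 0: index 0 -> 0 (same)
  Node 1: index 1 -> 1 (same)
  Node 2: index 4 -> 4 (same)
  Node 3: index 2 -> 2 (same)
  Node 4: index 3 -> 3 (same)
  Node 5: index 5 -> 5 (same)
Nodes that changed position: none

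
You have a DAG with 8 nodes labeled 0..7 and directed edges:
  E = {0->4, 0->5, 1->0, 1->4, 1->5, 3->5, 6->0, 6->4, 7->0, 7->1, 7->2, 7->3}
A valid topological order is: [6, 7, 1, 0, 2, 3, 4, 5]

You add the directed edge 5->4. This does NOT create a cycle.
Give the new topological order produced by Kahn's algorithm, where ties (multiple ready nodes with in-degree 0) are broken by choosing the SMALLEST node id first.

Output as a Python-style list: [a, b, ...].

Answer: [6, 7, 1, 0, 2, 3, 5, 4]

Derivation:
Old toposort: [6, 7, 1, 0, 2, 3, 4, 5]
Added edge: 5->4
Position of 5 (7) > position of 4 (6). Must reorder: 5 must now come before 4.
Run Kahn's algorithm (break ties by smallest node id):
  initial in-degrees: [3, 1, 1, 1, 4, 3, 0, 0]
  ready (indeg=0): [6, 7]
  pop 6: indeg[0]->2; indeg[4]->3 | ready=[7] | order so far=[6]
  pop 7: indeg[0]->1; indeg[1]->0; indeg[2]->0; indeg[3]->0 | ready=[1, 2, 3] | order so far=[6, 7]
  pop 1: indeg[0]->0; indeg[4]->2; indeg[5]->2 | ready=[0, 2, 3] | order so far=[6, 7, 1]
  pop 0: indeg[4]->1; indeg[5]->1 | ready=[2, 3] | order so far=[6, 7, 1, 0]
  pop 2: no out-edges | ready=[3] | order so far=[6, 7, 1, 0, 2]
  pop 3: indeg[5]->0 | ready=[5] | order so far=[6, 7, 1, 0, 2, 3]
  pop 5: indeg[4]->0 | ready=[4] | order so far=[6, 7, 1, 0, 2, 3, 5]
  pop 4: no out-edges | ready=[] | order so far=[6, 7, 1, 0, 2, 3, 5, 4]
  Result: [6, 7, 1, 0, 2, 3, 5, 4]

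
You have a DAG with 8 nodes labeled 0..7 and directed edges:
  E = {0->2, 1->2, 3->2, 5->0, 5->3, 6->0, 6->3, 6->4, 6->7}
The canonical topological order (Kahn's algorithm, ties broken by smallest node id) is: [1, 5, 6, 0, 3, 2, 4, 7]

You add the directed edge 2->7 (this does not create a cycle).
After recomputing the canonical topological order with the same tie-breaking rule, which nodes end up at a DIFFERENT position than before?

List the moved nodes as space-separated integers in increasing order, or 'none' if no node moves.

Answer: none

Derivation:
Old toposort: [1, 5, 6, 0, 3, 2, 4, 7]
Added edge 2->7
Recompute Kahn (smallest-id tiebreak):
  initial in-degrees: [2, 0, 3, 2, 1, 0, 0, 2]
  ready (indeg=0): [1, 5, 6]
  pop 1: indeg[2]->2 | ready=[5, 6] | order so far=[1]
  pop 5: indeg[0]->1; indeg[3]->1 | ready=[6] | order so far=[1, 5]
  pop 6: indeg[0]->0; indeg[3]->0; indeg[4]->0; indeg[7]->1 | ready=[0, 3, 4] | order so far=[1, 5, 6]
  pop 0: indeg[2]->1 | ready=[3, 4] | order so far=[1, 5, 6, 0]
  pop 3: indeg[2]->0 | ready=[2, 4] | order so far=[1, 5, 6, 0, 3]
  pop 2: indeg[7]->0 | ready=[4, 7] | order so far=[1, 5, 6, 0, 3, 2]
  pop 4: no out-edges | ready=[7] | order so far=[1, 5, 6, 0, 3, 2, 4]
  pop 7: no out-edges | ready=[] | order so far=[1, 5, 6, 0, 3, 2, 4, 7]
New canonical toposort: [1, 5, 6, 0, 3, 2, 4, 7]
Compare positions:
  Node 0: index 3 -> 3 (same)
  Node 1: index 0 -> 0 (same)
  Node 2: index 5 -> 5 (same)
  Node 3: index 4 -> 4 (same)
  Node 4: index 6 -> 6 (same)
  Node 5: index 1 -> 1 (same)
  Node 6: index 2 -> 2 (same)
  Node 7: index 7 -> 7 (same)
Nodes that changed position: none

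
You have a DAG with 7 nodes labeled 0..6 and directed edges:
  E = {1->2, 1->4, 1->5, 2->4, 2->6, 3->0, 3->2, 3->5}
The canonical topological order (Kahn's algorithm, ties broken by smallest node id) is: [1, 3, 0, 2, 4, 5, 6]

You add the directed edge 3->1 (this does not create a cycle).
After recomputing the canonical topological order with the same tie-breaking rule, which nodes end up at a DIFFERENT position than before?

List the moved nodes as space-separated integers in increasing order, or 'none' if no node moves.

Answer: 0 1 3

Derivation:
Old toposort: [1, 3, 0, 2, 4, 5, 6]
Added edge 3->1
Recompute Kahn (smallest-id tiebreak):
  initial in-degrees: [1, 1, 2, 0, 2, 2, 1]
  ready (indeg=0): [3]
  pop 3: indeg[0]->0; indeg[1]->0; indeg[2]->1; indeg[5]->1 | ready=[0, 1] | order so far=[3]
  pop 0: no out-edges | ready=[1] | order so far=[3, 0]
  pop 1: indeg[2]->0; indeg[4]->1; indeg[5]->0 | ready=[2, 5] | order so far=[3, 0, 1]
  pop 2: indeg[4]->0; indeg[6]->0 | ready=[4, 5, 6] | order so far=[3, 0, 1, 2]
  pop 4: no out-edges | ready=[5, 6] | order so far=[3, 0, 1, 2, 4]
  pop 5: no out-edges | ready=[6] | order so far=[3, 0, 1, 2, 4, 5]
  pop 6: no out-edges | ready=[] | order so far=[3, 0, 1, 2, 4, 5, 6]
New canonical toposort: [3, 0, 1, 2, 4, 5, 6]
Compare positions:
  Node 0: index 2 -> 1 (moved)
  Node 1: index 0 -> 2 (moved)
  Node 2: index 3 -> 3 (same)
  Node 3: index 1 -> 0 (moved)
  Node 4: index 4 -> 4 (same)
  Node 5: index 5 -> 5 (same)
  Node 6: index 6 -> 6 (same)
Nodes that changed position: 0 1 3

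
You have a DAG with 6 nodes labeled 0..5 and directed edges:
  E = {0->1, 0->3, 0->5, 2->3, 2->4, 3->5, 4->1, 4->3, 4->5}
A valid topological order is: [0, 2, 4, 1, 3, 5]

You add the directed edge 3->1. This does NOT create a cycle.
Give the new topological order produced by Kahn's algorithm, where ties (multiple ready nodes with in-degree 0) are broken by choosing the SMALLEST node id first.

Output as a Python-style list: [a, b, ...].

Old toposort: [0, 2, 4, 1, 3, 5]
Added edge: 3->1
Position of 3 (4) > position of 1 (3). Must reorder: 3 must now come before 1.
Run Kahn's algorithm (break ties by smallest node id):
  initial in-degrees: [0, 3, 0, 3, 1, 3]
  ready (indeg=0): [0, 2]
  pop 0: indeg[1]->2; indeg[3]->2; indeg[5]->2 | ready=[2] | order so far=[0]
  pop 2: indeg[3]->1; indeg[4]->0 | ready=[4] | order so far=[0, 2]
  pop 4: indeg[1]->1; indeg[3]->0; indeg[5]->1 | ready=[3] | order so far=[0, 2, 4]
  pop 3: indeg[1]->0; indeg[5]->0 | ready=[1, 5] | order so far=[0, 2, 4, 3]
  pop 1: no out-edges | ready=[5] | order so far=[0, 2, 4, 3, 1]
  pop 5: no out-edges | ready=[] | order so far=[0, 2, 4, 3, 1, 5]
  Result: [0, 2, 4, 3, 1, 5]

Answer: [0, 2, 4, 3, 1, 5]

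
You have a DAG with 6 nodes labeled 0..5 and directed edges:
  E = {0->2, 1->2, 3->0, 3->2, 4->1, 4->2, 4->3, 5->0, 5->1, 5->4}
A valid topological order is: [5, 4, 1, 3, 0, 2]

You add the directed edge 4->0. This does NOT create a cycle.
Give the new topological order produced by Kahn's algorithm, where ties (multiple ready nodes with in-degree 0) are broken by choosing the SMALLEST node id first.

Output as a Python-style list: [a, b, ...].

Answer: [5, 4, 1, 3, 0, 2]

Derivation:
Old toposort: [5, 4, 1, 3, 0, 2]
Added edge: 4->0
Position of 4 (1) < position of 0 (4). Old order still valid.
Run Kahn's algorithm (break ties by smallest node id):
  initial in-degrees: [3, 2, 4, 1, 1, 0]
  ready (indeg=0): [5]
  pop 5: indeg[0]->2; indeg[1]->1; indeg[4]->0 | ready=[4] | order so far=[5]
  pop 4: indeg[0]->1; indeg[1]->0; indeg[2]->3; indeg[3]->0 | ready=[1, 3] | order so far=[5, 4]
  pop 1: indeg[2]->2 | ready=[3] | order so far=[5, 4, 1]
  pop 3: indeg[0]->0; indeg[2]->1 | ready=[0] | order so far=[5, 4, 1, 3]
  pop 0: indeg[2]->0 | ready=[2] | order so far=[5, 4, 1, 3, 0]
  pop 2: no out-edges | ready=[] | order so far=[5, 4, 1, 3, 0, 2]
  Result: [5, 4, 1, 3, 0, 2]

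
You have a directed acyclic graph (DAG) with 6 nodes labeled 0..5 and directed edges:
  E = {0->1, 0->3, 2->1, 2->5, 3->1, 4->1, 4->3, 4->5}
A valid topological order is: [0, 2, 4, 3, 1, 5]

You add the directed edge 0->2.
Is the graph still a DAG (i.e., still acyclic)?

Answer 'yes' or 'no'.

Answer: yes

Derivation:
Given toposort: [0, 2, 4, 3, 1, 5]
Position of 0: index 0; position of 2: index 1
New edge 0->2: forward
Forward edge: respects the existing order. Still a DAG, same toposort still valid.
Still a DAG? yes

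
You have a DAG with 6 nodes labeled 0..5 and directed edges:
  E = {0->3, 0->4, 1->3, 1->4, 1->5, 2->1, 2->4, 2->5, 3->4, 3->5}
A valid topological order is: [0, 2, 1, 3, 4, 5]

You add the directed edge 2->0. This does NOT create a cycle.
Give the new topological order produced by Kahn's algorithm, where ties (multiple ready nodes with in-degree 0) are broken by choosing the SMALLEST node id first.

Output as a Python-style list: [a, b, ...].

Answer: [2, 0, 1, 3, 4, 5]

Derivation:
Old toposort: [0, 2, 1, 3, 4, 5]
Added edge: 2->0
Position of 2 (1) > position of 0 (0). Must reorder: 2 must now come before 0.
Run Kahn's algorithm (break ties by smallest node id):
  initial in-degrees: [1, 1, 0, 2, 4, 3]
  ready (indeg=0): [2]
  pop 2: indeg[0]->0; indeg[1]->0; indeg[4]->3; indeg[5]->2 | ready=[0, 1] | order so far=[2]
  pop 0: indeg[3]->1; indeg[4]->2 | ready=[1] | order so far=[2, 0]
  pop 1: indeg[3]->0; indeg[4]->1; indeg[5]->1 | ready=[3] | order so far=[2, 0, 1]
  pop 3: indeg[4]->0; indeg[5]->0 | ready=[4, 5] | order so far=[2, 0, 1, 3]
  pop 4: no out-edges | ready=[5] | order so far=[2, 0, 1, 3, 4]
  pop 5: no out-edges | ready=[] | order so far=[2, 0, 1, 3, 4, 5]
  Result: [2, 0, 1, 3, 4, 5]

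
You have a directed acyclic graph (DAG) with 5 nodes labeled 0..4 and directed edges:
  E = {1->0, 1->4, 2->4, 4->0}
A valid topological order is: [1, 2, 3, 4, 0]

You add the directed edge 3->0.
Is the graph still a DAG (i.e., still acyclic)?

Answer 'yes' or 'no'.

Given toposort: [1, 2, 3, 4, 0]
Position of 3: index 2; position of 0: index 4
New edge 3->0: forward
Forward edge: respects the existing order. Still a DAG, same toposort still valid.
Still a DAG? yes

Answer: yes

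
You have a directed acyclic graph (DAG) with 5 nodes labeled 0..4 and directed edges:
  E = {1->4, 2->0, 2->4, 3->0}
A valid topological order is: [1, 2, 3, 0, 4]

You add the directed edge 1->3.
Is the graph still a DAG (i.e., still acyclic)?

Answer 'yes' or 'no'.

Answer: yes

Derivation:
Given toposort: [1, 2, 3, 0, 4]
Position of 1: index 0; position of 3: index 2
New edge 1->3: forward
Forward edge: respects the existing order. Still a DAG, same toposort still valid.
Still a DAG? yes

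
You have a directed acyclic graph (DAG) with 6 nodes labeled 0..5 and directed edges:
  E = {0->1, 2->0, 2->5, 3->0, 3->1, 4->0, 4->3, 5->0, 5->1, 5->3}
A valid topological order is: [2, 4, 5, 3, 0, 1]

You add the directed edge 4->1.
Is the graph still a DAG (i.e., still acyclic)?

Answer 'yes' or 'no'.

Answer: yes

Derivation:
Given toposort: [2, 4, 5, 3, 0, 1]
Position of 4: index 1; position of 1: index 5
New edge 4->1: forward
Forward edge: respects the existing order. Still a DAG, same toposort still valid.
Still a DAG? yes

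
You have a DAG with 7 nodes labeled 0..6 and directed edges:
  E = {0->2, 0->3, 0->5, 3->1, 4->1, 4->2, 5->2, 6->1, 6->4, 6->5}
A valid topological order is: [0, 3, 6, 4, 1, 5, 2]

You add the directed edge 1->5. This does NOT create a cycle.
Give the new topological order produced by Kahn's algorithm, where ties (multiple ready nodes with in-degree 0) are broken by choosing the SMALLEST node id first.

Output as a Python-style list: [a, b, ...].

Answer: [0, 3, 6, 4, 1, 5, 2]

Derivation:
Old toposort: [0, 3, 6, 4, 1, 5, 2]
Added edge: 1->5
Position of 1 (4) < position of 5 (5). Old order still valid.
Run Kahn's algorithm (break ties by smallest node id):
  initial in-degrees: [0, 3, 3, 1, 1, 3, 0]
  ready (indeg=0): [0, 6]
  pop 0: indeg[2]->2; indeg[3]->0; indeg[5]->2 | ready=[3, 6] | order so far=[0]
  pop 3: indeg[1]->2 | ready=[6] | order so far=[0, 3]
  pop 6: indeg[1]->1; indeg[4]->0; indeg[5]->1 | ready=[4] | order so far=[0, 3, 6]
  pop 4: indeg[1]->0; indeg[2]->1 | ready=[1] | order so far=[0, 3, 6, 4]
  pop 1: indeg[5]->0 | ready=[5] | order so far=[0, 3, 6, 4, 1]
  pop 5: indeg[2]->0 | ready=[2] | order so far=[0, 3, 6, 4, 1, 5]
  pop 2: no out-edges | ready=[] | order so far=[0, 3, 6, 4, 1, 5, 2]
  Result: [0, 3, 6, 4, 1, 5, 2]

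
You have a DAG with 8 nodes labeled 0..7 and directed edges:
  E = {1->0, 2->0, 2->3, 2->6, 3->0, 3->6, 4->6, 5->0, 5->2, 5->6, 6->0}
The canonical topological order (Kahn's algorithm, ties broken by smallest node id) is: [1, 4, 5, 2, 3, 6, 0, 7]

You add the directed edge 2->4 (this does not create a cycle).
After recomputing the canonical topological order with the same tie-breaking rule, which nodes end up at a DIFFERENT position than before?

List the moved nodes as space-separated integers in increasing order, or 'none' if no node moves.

Answer: 2 3 4 5

Derivation:
Old toposort: [1, 4, 5, 2, 3, 6, 0, 7]
Added edge 2->4
Recompute Kahn (smallest-id tiebreak):
  initial in-degrees: [5, 0, 1, 1, 1, 0, 4, 0]
  ready (indeg=0): [1, 5, 7]
  pop 1: indeg[0]->4 | ready=[5, 7] | order so far=[1]
  pop 5: indeg[0]->3; indeg[2]->0; indeg[6]->3 | ready=[2, 7] | order so far=[1, 5]
  pop 2: indeg[0]->2; indeg[3]->0; indeg[4]->0; indeg[6]->2 | ready=[3, 4, 7] | order so far=[1, 5, 2]
  pop 3: indeg[0]->1; indeg[6]->1 | ready=[4, 7] | order so far=[1, 5, 2, 3]
  pop 4: indeg[6]->0 | ready=[6, 7] | order so far=[1, 5, 2, 3, 4]
  pop 6: indeg[0]->0 | ready=[0, 7] | order so far=[1, 5, 2, 3, 4, 6]
  pop 0: no out-edges | ready=[7] | order so far=[1, 5, 2, 3, 4, 6, 0]
  pop 7: no out-edges | ready=[] | order so far=[1, 5, 2, 3, 4, 6, 0, 7]
New canonical toposort: [1, 5, 2, 3, 4, 6, 0, 7]
Compare positions:
  Node 0: index 6 -> 6 (same)
  Node 1: index 0 -> 0 (same)
  Node 2: index 3 -> 2 (moved)
  Node 3: index 4 -> 3 (moved)
  Node 4: index 1 -> 4 (moved)
  Node 5: index 2 -> 1 (moved)
  Node 6: index 5 -> 5 (same)
  Node 7: index 7 -> 7 (same)
Nodes that changed position: 2 3 4 5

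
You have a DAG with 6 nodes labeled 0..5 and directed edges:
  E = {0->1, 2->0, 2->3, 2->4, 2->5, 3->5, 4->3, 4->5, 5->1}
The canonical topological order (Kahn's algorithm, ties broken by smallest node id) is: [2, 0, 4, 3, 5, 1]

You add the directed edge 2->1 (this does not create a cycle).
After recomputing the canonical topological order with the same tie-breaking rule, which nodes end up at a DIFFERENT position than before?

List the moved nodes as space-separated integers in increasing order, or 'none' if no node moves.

Old toposort: [2, 0, 4, 3, 5, 1]
Added edge 2->1
Recompute Kahn (smallest-id tiebreak):
  initial in-degrees: [1, 3, 0, 2, 1, 3]
  ready (indeg=0): [2]
  pop 2: indeg[0]->0; indeg[1]->2; indeg[3]->1; indeg[4]->0; indeg[5]->2 | ready=[0, 4] | order so far=[2]
  pop 0: indeg[1]->1 | ready=[4] | order so far=[2, 0]
  pop 4: indeg[3]->0; indeg[5]->1 | ready=[3] | order so far=[2, 0, 4]
  pop 3: indeg[5]->0 | ready=[5] | order so far=[2, 0, 4, 3]
  pop 5: indeg[1]->0 | ready=[1] | order so far=[2, 0, 4, 3, 5]
  pop 1: no out-edges | ready=[] | order so far=[2, 0, 4, 3, 5, 1]
New canonical toposort: [2, 0, 4, 3, 5, 1]
Compare positions:
  Node 0: index 1 -> 1 (same)
  Node 1: index 5 -> 5 (same)
  Node 2: index 0 -> 0 (same)
  Node 3: index 3 -> 3 (same)
  Node 4: index 2 -> 2 (same)
  Node 5: index 4 -> 4 (same)
Nodes that changed position: none

Answer: none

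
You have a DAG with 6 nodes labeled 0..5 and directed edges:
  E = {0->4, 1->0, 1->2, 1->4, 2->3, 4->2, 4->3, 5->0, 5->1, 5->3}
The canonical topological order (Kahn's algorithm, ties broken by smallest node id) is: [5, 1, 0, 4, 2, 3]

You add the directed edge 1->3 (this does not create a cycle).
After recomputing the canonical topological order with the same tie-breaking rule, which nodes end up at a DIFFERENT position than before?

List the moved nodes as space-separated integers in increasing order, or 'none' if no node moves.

Answer: none

Derivation:
Old toposort: [5, 1, 0, 4, 2, 3]
Added edge 1->3
Recompute Kahn (smallest-id tiebreak):
  initial in-degrees: [2, 1, 2, 4, 2, 0]
  ready (indeg=0): [5]
  pop 5: indeg[0]->1; indeg[1]->0; indeg[3]->3 | ready=[1] | order so far=[5]
  pop 1: indeg[0]->0; indeg[2]->1; indeg[3]->2; indeg[4]->1 | ready=[0] | order so far=[5, 1]
  pop 0: indeg[4]->0 | ready=[4] | order so far=[5, 1, 0]
  pop 4: indeg[2]->0; indeg[3]->1 | ready=[2] | order so far=[5, 1, 0, 4]
  pop 2: indeg[3]->0 | ready=[3] | order so far=[5, 1, 0, 4, 2]
  pop 3: no out-edges | ready=[] | order so far=[5, 1, 0, 4, 2, 3]
New canonical toposort: [5, 1, 0, 4, 2, 3]
Compare positions:
  Node 0: index 2 -> 2 (same)
  Node 1: index 1 -> 1 (same)
  Node 2: index 4 -> 4 (same)
  Node 3: index 5 -> 5 (same)
  Node 4: index 3 -> 3 (same)
  Node 5: index 0 -> 0 (same)
Nodes that changed position: none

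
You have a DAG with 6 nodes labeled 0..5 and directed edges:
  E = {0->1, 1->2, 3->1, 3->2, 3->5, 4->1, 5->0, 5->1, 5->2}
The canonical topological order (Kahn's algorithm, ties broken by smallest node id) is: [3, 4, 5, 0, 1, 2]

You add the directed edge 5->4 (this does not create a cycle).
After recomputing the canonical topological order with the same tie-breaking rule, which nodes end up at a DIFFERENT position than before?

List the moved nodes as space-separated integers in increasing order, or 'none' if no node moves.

Answer: 0 4 5

Derivation:
Old toposort: [3, 4, 5, 0, 1, 2]
Added edge 5->4
Recompute Kahn (smallest-id tiebreak):
  initial in-degrees: [1, 4, 3, 0, 1, 1]
  ready (indeg=0): [3]
  pop 3: indeg[1]->3; indeg[2]->2; indeg[5]->0 | ready=[5] | order so far=[3]
  pop 5: indeg[0]->0; indeg[1]->2; indeg[2]->1; indeg[4]->0 | ready=[0, 4] | order so far=[3, 5]
  pop 0: indeg[1]->1 | ready=[4] | order so far=[3, 5, 0]
  pop 4: indeg[1]->0 | ready=[1] | order so far=[3, 5, 0, 4]
  pop 1: indeg[2]->0 | ready=[2] | order so far=[3, 5, 0, 4, 1]
  pop 2: no out-edges | ready=[] | order so far=[3, 5, 0, 4, 1, 2]
New canonical toposort: [3, 5, 0, 4, 1, 2]
Compare positions:
  Node 0: index 3 -> 2 (moved)
  Node 1: index 4 -> 4 (same)
  Node 2: index 5 -> 5 (same)
  Node 3: index 0 -> 0 (same)
  Node 4: index 1 -> 3 (moved)
  Node 5: index 2 -> 1 (moved)
Nodes that changed position: 0 4 5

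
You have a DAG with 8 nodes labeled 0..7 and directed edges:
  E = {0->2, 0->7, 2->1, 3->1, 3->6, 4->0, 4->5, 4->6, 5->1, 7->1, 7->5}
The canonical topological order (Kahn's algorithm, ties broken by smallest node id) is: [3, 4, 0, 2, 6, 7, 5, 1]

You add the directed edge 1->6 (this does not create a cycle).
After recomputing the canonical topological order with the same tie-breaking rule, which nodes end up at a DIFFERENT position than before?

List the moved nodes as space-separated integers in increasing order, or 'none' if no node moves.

Old toposort: [3, 4, 0, 2, 6, 7, 5, 1]
Added edge 1->6
Recompute Kahn (smallest-id tiebreak):
  initial in-degrees: [1, 4, 1, 0, 0, 2, 3, 1]
  ready (indeg=0): [3, 4]
  pop 3: indeg[1]->3; indeg[6]->2 | ready=[4] | order so far=[3]
  pop 4: indeg[0]->0; indeg[5]->1; indeg[6]->1 | ready=[0] | order so far=[3, 4]
  pop 0: indeg[2]->0; indeg[7]->0 | ready=[2, 7] | order so far=[3, 4, 0]
  pop 2: indeg[1]->2 | ready=[7] | order so far=[3, 4, 0, 2]
  pop 7: indeg[1]->1; indeg[5]->0 | ready=[5] | order so far=[3, 4, 0, 2, 7]
  pop 5: indeg[1]->0 | ready=[1] | order so far=[3, 4, 0, 2, 7, 5]
  pop 1: indeg[6]->0 | ready=[6] | order so far=[3, 4, 0, 2, 7, 5, 1]
  pop 6: no out-edges | ready=[] | order so far=[3, 4, 0, 2, 7, 5, 1, 6]
New canonical toposort: [3, 4, 0, 2, 7, 5, 1, 6]
Compare positions:
  Node 0: index 2 -> 2 (same)
  Node 1: index 7 -> 6 (moved)
  Node 2: index 3 -> 3 (same)
  Node 3: index 0 -> 0 (same)
  Node 4: index 1 -> 1 (same)
  Node 5: index 6 -> 5 (moved)
  Node 6: index 4 -> 7 (moved)
  Node 7: index 5 -> 4 (moved)
Nodes that changed position: 1 5 6 7

Answer: 1 5 6 7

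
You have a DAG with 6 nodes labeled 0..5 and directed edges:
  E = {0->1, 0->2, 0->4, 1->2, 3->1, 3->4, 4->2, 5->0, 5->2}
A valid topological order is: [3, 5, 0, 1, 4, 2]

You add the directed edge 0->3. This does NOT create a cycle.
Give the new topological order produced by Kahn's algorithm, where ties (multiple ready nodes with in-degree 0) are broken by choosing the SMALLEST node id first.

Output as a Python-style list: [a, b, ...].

Old toposort: [3, 5, 0, 1, 4, 2]
Added edge: 0->3
Position of 0 (2) > position of 3 (0). Must reorder: 0 must now come before 3.
Run Kahn's algorithm (break ties by smallest node id):
  initial in-degrees: [1, 2, 4, 1, 2, 0]
  ready (indeg=0): [5]
  pop 5: indeg[0]->0; indeg[2]->3 | ready=[0] | order so far=[5]
  pop 0: indeg[1]->1; indeg[2]->2; indeg[3]->0; indeg[4]->1 | ready=[3] | order so far=[5, 0]
  pop 3: indeg[1]->0; indeg[4]->0 | ready=[1, 4] | order so far=[5, 0, 3]
  pop 1: indeg[2]->1 | ready=[4] | order so far=[5, 0, 3, 1]
  pop 4: indeg[2]->0 | ready=[2] | order so far=[5, 0, 3, 1, 4]
  pop 2: no out-edges | ready=[] | order so far=[5, 0, 3, 1, 4, 2]
  Result: [5, 0, 3, 1, 4, 2]

Answer: [5, 0, 3, 1, 4, 2]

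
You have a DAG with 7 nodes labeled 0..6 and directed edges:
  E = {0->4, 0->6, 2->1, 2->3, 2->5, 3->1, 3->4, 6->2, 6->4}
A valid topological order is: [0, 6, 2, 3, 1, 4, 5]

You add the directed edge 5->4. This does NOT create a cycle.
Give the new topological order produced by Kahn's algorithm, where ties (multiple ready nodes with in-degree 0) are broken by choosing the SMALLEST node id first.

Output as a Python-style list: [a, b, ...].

Answer: [0, 6, 2, 3, 1, 5, 4]

Derivation:
Old toposort: [0, 6, 2, 3, 1, 4, 5]
Added edge: 5->4
Position of 5 (6) > position of 4 (5). Must reorder: 5 must now come before 4.
Run Kahn's algorithm (break ties by smallest node id):
  initial in-degrees: [0, 2, 1, 1, 4, 1, 1]
  ready (indeg=0): [0]
  pop 0: indeg[4]->3; indeg[6]->0 | ready=[6] | order so far=[0]
  pop 6: indeg[2]->0; indeg[4]->2 | ready=[2] | order so far=[0, 6]
  pop 2: indeg[1]->1; indeg[3]->0; indeg[5]->0 | ready=[3, 5] | order so far=[0, 6, 2]
  pop 3: indeg[1]->0; indeg[4]->1 | ready=[1, 5] | order so far=[0, 6, 2, 3]
  pop 1: no out-edges | ready=[5] | order so far=[0, 6, 2, 3, 1]
  pop 5: indeg[4]->0 | ready=[4] | order so far=[0, 6, 2, 3, 1, 5]
  pop 4: no out-edges | ready=[] | order so far=[0, 6, 2, 3, 1, 5, 4]
  Result: [0, 6, 2, 3, 1, 5, 4]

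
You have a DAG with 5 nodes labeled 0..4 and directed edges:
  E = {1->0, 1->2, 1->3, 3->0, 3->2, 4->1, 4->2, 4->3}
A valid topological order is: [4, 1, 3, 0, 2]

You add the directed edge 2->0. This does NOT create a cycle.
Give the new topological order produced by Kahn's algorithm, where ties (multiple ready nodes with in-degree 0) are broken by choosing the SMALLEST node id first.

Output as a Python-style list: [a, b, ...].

Old toposort: [4, 1, 3, 0, 2]
Added edge: 2->0
Position of 2 (4) > position of 0 (3). Must reorder: 2 must now come before 0.
Run Kahn's algorithm (break ties by smallest node id):
  initial in-degrees: [3, 1, 3, 2, 0]
  ready (indeg=0): [4]
  pop 4: indeg[1]->0; indeg[2]->2; indeg[3]->1 | ready=[1] | order so far=[4]
  pop 1: indeg[0]->2; indeg[2]->1; indeg[3]->0 | ready=[3] | order so far=[4, 1]
  pop 3: indeg[0]->1; indeg[2]->0 | ready=[2] | order so far=[4, 1, 3]
  pop 2: indeg[0]->0 | ready=[0] | order so far=[4, 1, 3, 2]
  pop 0: no out-edges | ready=[] | order so far=[4, 1, 3, 2, 0]
  Result: [4, 1, 3, 2, 0]

Answer: [4, 1, 3, 2, 0]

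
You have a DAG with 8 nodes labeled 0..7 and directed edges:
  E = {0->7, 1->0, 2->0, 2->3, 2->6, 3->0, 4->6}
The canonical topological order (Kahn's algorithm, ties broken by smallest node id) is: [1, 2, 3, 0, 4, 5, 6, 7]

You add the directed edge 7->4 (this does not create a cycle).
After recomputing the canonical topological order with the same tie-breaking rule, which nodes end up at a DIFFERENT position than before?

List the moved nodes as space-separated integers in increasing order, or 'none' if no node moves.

Answer: 4 5 6 7

Derivation:
Old toposort: [1, 2, 3, 0, 4, 5, 6, 7]
Added edge 7->4
Recompute Kahn (smallest-id tiebreak):
  initial in-degrees: [3, 0, 0, 1, 1, 0, 2, 1]
  ready (indeg=0): [1, 2, 5]
  pop 1: indeg[0]->2 | ready=[2, 5] | order so far=[1]
  pop 2: indeg[0]->1; indeg[3]->0; indeg[6]->1 | ready=[3, 5] | order so far=[1, 2]
  pop 3: indeg[0]->0 | ready=[0, 5] | order so far=[1, 2, 3]
  pop 0: indeg[7]->0 | ready=[5, 7] | order so far=[1, 2, 3, 0]
  pop 5: no out-edges | ready=[7] | order so far=[1, 2, 3, 0, 5]
  pop 7: indeg[4]->0 | ready=[4] | order so far=[1, 2, 3, 0, 5, 7]
  pop 4: indeg[6]->0 | ready=[6] | order so far=[1, 2, 3, 0, 5, 7, 4]
  pop 6: no out-edges | ready=[] | order so far=[1, 2, 3, 0, 5, 7, 4, 6]
New canonical toposort: [1, 2, 3, 0, 5, 7, 4, 6]
Compare positions:
  Node 0: index 3 -> 3 (same)
  Node 1: index 0 -> 0 (same)
  Node 2: index 1 -> 1 (same)
  Node 3: index 2 -> 2 (same)
  Node 4: index 4 -> 6 (moved)
  Node 5: index 5 -> 4 (moved)
  Node 6: index 6 -> 7 (moved)
  Node 7: index 7 -> 5 (moved)
Nodes that changed position: 4 5 6 7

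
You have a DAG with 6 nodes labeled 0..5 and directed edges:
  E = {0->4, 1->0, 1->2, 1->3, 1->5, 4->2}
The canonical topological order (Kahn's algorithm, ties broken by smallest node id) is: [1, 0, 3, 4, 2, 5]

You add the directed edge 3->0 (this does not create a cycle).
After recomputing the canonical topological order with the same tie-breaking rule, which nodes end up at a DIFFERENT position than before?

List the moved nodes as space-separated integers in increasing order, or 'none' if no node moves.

Answer: 0 3

Derivation:
Old toposort: [1, 0, 3, 4, 2, 5]
Added edge 3->0
Recompute Kahn (smallest-id tiebreak):
  initial in-degrees: [2, 0, 2, 1, 1, 1]
  ready (indeg=0): [1]
  pop 1: indeg[0]->1; indeg[2]->1; indeg[3]->0; indeg[5]->0 | ready=[3, 5] | order so far=[1]
  pop 3: indeg[0]->0 | ready=[0, 5] | order so far=[1, 3]
  pop 0: indeg[4]->0 | ready=[4, 5] | order so far=[1, 3, 0]
  pop 4: indeg[2]->0 | ready=[2, 5] | order so far=[1, 3, 0, 4]
  pop 2: no out-edges | ready=[5] | order so far=[1, 3, 0, 4, 2]
  pop 5: no out-edges | ready=[] | order so far=[1, 3, 0, 4, 2, 5]
New canonical toposort: [1, 3, 0, 4, 2, 5]
Compare positions:
  Node 0: index 1 -> 2 (moved)
  Node 1: index 0 -> 0 (same)
  Node 2: index 4 -> 4 (same)
  Node 3: index 2 -> 1 (moved)
  Node 4: index 3 -> 3 (same)
  Node 5: index 5 -> 5 (same)
Nodes that changed position: 0 3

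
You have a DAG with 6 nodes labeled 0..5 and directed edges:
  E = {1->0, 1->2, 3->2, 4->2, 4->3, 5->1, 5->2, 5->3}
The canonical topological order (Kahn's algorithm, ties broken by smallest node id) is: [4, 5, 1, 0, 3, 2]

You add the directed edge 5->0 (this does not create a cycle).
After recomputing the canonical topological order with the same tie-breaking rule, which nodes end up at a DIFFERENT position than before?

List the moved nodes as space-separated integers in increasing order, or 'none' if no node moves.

Answer: none

Derivation:
Old toposort: [4, 5, 1, 0, 3, 2]
Added edge 5->0
Recompute Kahn (smallest-id tiebreak):
  initial in-degrees: [2, 1, 4, 2, 0, 0]
  ready (indeg=0): [4, 5]
  pop 4: indeg[2]->3; indeg[3]->1 | ready=[5] | order so far=[4]
  pop 5: indeg[0]->1; indeg[1]->0; indeg[2]->2; indeg[3]->0 | ready=[1, 3] | order so far=[4, 5]
  pop 1: indeg[0]->0; indeg[2]->1 | ready=[0, 3] | order so far=[4, 5, 1]
  pop 0: no out-edges | ready=[3] | order so far=[4, 5, 1, 0]
  pop 3: indeg[2]->0 | ready=[2] | order so far=[4, 5, 1, 0, 3]
  pop 2: no out-edges | ready=[] | order so far=[4, 5, 1, 0, 3, 2]
New canonical toposort: [4, 5, 1, 0, 3, 2]
Compare positions:
  Node 0: index 3 -> 3 (same)
  Node 1: index 2 -> 2 (same)
  Node 2: index 5 -> 5 (same)
  Node 3: index 4 -> 4 (same)
  Node 4: index 0 -> 0 (same)
  Node 5: index 1 -> 1 (same)
Nodes that changed position: none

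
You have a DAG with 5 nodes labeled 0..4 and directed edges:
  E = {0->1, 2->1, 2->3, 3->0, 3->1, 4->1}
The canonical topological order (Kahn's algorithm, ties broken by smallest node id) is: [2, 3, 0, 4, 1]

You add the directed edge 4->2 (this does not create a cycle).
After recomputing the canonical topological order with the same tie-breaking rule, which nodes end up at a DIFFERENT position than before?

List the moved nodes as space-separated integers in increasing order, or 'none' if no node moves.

Answer: 0 2 3 4

Derivation:
Old toposort: [2, 3, 0, 4, 1]
Added edge 4->2
Recompute Kahn (smallest-id tiebreak):
  initial in-degrees: [1, 4, 1, 1, 0]
  ready (indeg=0): [4]
  pop 4: indeg[1]->3; indeg[2]->0 | ready=[2] | order so far=[4]
  pop 2: indeg[1]->2; indeg[3]->0 | ready=[3] | order so far=[4, 2]
  pop 3: indeg[0]->0; indeg[1]->1 | ready=[0] | order so far=[4, 2, 3]
  pop 0: indeg[1]->0 | ready=[1] | order so far=[4, 2, 3, 0]
  pop 1: no out-edges | ready=[] | order so far=[4, 2, 3, 0, 1]
New canonical toposort: [4, 2, 3, 0, 1]
Compare positions:
  Node 0: index 2 -> 3 (moved)
  Node 1: index 4 -> 4 (same)
  Node 2: index 0 -> 1 (moved)
  Node 3: index 1 -> 2 (moved)
  Node 4: index 3 -> 0 (moved)
Nodes that changed position: 0 2 3 4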